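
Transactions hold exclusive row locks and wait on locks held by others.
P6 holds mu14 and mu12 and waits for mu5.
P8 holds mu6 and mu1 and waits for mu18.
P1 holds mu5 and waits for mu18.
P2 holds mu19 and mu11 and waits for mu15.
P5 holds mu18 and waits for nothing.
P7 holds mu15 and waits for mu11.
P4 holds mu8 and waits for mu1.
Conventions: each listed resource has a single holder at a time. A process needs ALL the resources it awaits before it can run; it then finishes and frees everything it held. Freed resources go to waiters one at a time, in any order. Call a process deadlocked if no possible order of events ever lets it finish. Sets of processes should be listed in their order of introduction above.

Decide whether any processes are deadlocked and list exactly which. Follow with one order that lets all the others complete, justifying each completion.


Deadlocked set: P2 and P7.
Key observation: P2 -> P7 -> P2 is a circular wait — nothing in it can go first; no other process is dragged down with it.
A valid finishing order for the others: P5, P8, P1, P6, P4.
Check, step by step:
  P5 waits on nothing -> runs at once and releases mu18
  P8: everything it awaited (mu18) is free; runs, freeing mu6 and mu1
  P1: everything it awaited (mu18) is free; runs, freeing mu5
  P6: everything it awaited (mu5) is free; runs, freeing mu14 and mu12
  P4: everything it awaited (mu1) is free; runs, freeing mu8


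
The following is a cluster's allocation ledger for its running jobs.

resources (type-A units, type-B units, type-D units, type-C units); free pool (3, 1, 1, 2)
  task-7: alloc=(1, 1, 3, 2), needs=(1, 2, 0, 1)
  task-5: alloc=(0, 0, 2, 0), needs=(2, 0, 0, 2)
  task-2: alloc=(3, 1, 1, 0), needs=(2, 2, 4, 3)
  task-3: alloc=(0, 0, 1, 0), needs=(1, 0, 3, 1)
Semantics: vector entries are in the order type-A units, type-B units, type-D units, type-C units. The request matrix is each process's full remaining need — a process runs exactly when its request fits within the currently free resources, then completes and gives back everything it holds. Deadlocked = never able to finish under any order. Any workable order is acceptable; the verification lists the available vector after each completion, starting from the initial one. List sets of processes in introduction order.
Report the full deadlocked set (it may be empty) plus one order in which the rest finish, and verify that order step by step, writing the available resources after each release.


Deadlocked: task-7 and task-2.
Key observation: even finishing task-5, task-3 leaves just (3, 1, 4, 2) free — too little type-B units for any of the remaining processes.
One completion order for the rest: task-5, task-3. Verifying each step:
  pool = (3, 1, 1, 2)
  task-5: need (2, 0, 0, 2) fits (3, 1, 1, 2); releases (0, 0, 2, 0), pool now (3, 1, 3, 2)
  task-3: need (1, 0, 3, 1) fits (3, 1, 3, 2); releases (0, 0, 1, 0), pool now (3, 1, 4, 2)
The stuck group stays short no matter what:
  task-7 cannot run: need (1, 2, 0, 1) vs free (3, 1, 4, 2) (insufficient type-B units)
  task-2 cannot run: need (2, 2, 4, 3) vs free (3, 1, 4, 2) (insufficient type-B units and type-C units)


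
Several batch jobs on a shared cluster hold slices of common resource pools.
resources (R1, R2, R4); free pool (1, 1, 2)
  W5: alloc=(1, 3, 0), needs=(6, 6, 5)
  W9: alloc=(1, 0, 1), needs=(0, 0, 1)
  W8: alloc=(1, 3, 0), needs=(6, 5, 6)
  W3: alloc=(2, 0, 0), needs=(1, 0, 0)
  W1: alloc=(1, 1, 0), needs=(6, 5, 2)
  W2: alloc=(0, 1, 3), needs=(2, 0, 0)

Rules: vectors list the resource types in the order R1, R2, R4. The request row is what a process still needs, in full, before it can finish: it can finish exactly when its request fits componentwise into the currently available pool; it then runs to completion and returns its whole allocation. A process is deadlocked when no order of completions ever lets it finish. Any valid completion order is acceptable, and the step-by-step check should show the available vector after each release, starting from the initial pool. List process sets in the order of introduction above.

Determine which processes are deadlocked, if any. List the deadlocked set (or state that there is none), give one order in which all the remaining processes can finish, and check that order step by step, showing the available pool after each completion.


Deadlocked set: W5, W8 and W1.
Key observation: no order helps: past W3, W2, W9, the free pool tops out at (4, 2, 6), below what each blocked process needs in R1.
A valid finishing order for the others: W3, W2, W9. Step-by-step check:
  pool = (1, 1, 2)
  W3: need (1, 0, 0) fits (1, 1, 2); releases (2, 0, 0), pool now (3, 1, 2)
  W2: need (2, 0, 0) fits (3, 1, 2); releases (0, 1, 3), pool now (3, 2, 5)
  W9: need (0, 0, 1) fits (3, 2, 5); releases (1, 0, 1), pool now (4, 2, 6)
The stuck group stays short no matter what:
  W5 cannot run: need (6, 6, 5) vs free (4, 2, 6) (insufficient R1 and R2)
  W8 cannot run: need (6, 5, 6) vs free (4, 2, 6) (insufficient R1 and R2)
  W1 cannot run: need (6, 5, 2) vs free (4, 2, 6) (insufficient R1 and R2)


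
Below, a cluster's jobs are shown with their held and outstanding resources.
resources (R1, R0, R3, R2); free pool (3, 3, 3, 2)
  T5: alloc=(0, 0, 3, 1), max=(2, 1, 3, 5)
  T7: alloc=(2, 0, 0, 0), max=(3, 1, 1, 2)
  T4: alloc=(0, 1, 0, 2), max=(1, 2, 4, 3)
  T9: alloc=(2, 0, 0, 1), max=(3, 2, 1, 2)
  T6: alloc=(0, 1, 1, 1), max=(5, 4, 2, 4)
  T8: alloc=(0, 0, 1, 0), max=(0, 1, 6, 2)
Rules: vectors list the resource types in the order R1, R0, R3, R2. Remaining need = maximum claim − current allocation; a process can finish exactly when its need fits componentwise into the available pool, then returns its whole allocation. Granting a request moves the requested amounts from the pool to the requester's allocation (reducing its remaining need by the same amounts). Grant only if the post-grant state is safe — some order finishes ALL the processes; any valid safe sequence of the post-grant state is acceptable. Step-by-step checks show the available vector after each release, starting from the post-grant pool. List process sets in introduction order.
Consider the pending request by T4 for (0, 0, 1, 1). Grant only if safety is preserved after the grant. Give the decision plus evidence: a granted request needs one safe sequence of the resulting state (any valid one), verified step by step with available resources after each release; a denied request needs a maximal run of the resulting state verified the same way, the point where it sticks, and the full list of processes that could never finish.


DENY — the pretend-granted state is unsafe.
Key observation: after T9, T7 the pool peaks at (7, 3, 2, 2), and each blocked process is short somewhere: T5 on R2; T4 on R3; T6 on R2; T8 on R3.
On the post-grant state, T9, T7 is a maximal run — nothing extends it. Step-by-step check:
  pool = (3, 3, 2, 1)
  T9 needs (1, 2, 1, 1) <= (3, 3, 2, 1) -> finishes; pool += (2, 0, 0, 1) = (5, 3, 2, 2)
  T7 needs (1, 1, 1, 2) <= (5, 3, 2, 2) -> finishes; pool += (2, 0, 0, 0) = (7, 3, 2, 2)
  T5 cannot run: need (2, 1, 0, 4) vs free (7, 3, 2, 2) (insufficient R2)
  T4 cannot run: need (1, 1, 3, 0) vs free (7, 3, 2, 2) (insufficient R3)
  T6 cannot run: need (5, 3, 1, 3) vs free (7, 3, 2, 2) (insufficient R2)
  T8 cannot run: need (0, 1, 5, 2) vs free (7, 3, 2, 2) (insufficient R3)
Had the request been granted, T5, T4, T6 and T8 could never finish.


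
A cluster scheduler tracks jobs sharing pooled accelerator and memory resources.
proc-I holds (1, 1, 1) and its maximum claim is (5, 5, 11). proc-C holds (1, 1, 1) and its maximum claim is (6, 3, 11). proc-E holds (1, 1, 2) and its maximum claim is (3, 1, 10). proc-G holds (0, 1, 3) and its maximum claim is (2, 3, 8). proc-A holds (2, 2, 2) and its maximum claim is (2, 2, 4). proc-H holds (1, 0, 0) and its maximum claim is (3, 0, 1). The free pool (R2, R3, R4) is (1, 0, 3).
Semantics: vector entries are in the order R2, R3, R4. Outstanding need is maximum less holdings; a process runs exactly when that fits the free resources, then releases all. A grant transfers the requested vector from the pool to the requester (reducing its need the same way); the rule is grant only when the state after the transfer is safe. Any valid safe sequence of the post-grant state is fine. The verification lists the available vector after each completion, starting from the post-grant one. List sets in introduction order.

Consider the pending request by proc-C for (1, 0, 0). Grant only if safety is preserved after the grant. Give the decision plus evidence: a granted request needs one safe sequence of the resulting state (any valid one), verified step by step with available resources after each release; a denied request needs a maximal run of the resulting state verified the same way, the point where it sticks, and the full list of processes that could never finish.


GRANT. The post-grant state is safe; one safe sequence: proc-A, proc-G, proc-E, proc-H, proc-I, proc-C.
Key observation: the grant leaves (0, 0, 3) free — enough for proc-A, whose release restarts the cascade.
Step-by-step check of the post-grant state:
  pool = (0, 0, 3)
  run proc-A (needs (0, 0, 2), free (0, 0, 3)); after release of (2, 2, 2) the pool is (2, 2, 5)
  run proc-G (needs (2, 2, 5), free (2, 2, 5)); after release of (0, 1, 3) the pool is (2, 3, 8)
  run proc-E (needs (2, 0, 8), free (2, 3, 8)); after release of (1, 1, 2) the pool is (3, 4, 10)
  run proc-H (needs (2, 0, 1), free (3, 4, 10)); after release of (1, 0, 0) the pool is (4, 4, 10)
  run proc-I (needs (4, 4, 10), free (4, 4, 10)); after release of (1, 1, 1) the pool is (5, 5, 11)
  run proc-C (needs (4, 2, 10), free (5, 5, 11)); after release of (2, 1, 1) the pool is (7, 6, 12)


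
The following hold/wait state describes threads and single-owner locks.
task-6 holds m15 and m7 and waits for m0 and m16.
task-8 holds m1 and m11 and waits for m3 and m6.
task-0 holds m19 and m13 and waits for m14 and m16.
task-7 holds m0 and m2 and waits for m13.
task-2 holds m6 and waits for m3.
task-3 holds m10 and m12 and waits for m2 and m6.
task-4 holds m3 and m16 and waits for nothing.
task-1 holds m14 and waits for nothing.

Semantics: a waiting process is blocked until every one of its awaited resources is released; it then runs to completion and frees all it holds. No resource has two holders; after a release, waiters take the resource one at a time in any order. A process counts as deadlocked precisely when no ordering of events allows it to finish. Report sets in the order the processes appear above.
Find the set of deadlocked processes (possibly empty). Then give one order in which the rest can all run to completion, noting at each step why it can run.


Nothing here is deadlocked.
Key observation: the waits form no ring: some process can always run, and its releases unblock the others one by one.
A valid finishing order for the others: task-4, task-2, task-1, task-0, task-7, task-8, task-6, task-3.
Step-by-step check:
  task-4: no waits; runs immediately, freeing m3 and m16
  task-2 waits on m3 — all released -> runs and releases m6
  task-1: no waits; runs immediately, freeing m14
  task-0 waits on m14 and m16 — all released -> runs and releases m19 and m13
  task-7 waits on m13 — all released -> runs and releases m0 and m2
  task-8 waits on m3 and m6 — all released -> runs and releases m1 and m11
  task-6 waits on m0 and m16 — all released -> runs and releases m15 and m7
  task-3 waits on m2 and m6 — all released -> runs and releases m10 and m12


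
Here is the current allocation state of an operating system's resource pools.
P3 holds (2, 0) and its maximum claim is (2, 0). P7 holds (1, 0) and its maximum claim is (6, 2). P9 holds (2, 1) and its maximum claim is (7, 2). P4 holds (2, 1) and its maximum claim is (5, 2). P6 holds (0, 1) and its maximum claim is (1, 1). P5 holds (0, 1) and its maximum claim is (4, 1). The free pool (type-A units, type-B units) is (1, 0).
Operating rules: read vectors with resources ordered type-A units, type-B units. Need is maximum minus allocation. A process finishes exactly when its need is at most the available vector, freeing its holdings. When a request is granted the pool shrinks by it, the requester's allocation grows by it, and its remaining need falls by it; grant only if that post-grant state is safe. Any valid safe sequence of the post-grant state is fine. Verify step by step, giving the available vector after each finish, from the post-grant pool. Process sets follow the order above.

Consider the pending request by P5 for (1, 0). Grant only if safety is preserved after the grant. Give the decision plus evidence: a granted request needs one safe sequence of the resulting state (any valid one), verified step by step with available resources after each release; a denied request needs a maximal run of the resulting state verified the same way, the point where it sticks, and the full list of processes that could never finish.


DENY: after the grant no complete ordering would exist.
Key observation: no order helps: past P3, P6, the free pool tops out at (2, 1), below what each blocked process needs in type-A units.
Pretend the grant happened; the run P3, P6 goes as far as possible. Walking it through:
  pool = (0, 0)
  run P3 (needs (0, 0), free (0, 0)); after release of (2, 0) the pool is (2, 0)
  run P6 (needs (1, 0), free (2, 0)); after release of (0, 1) the pool is (2, 1)
  blocked: P7 wants (5, 2), pool (2, 1) — not enough type-A units and type-B units
  blocked: P9 wants (5, 1), pool (2, 1) — not enough type-A units
  blocked: P4 wants (3, 1), pool (2, 1) — not enough type-A units
  blocked: P5 wants (3, 0), pool (2, 1) — not enough type-A units
Processes that could never finish after the grant: P7, P9, P4 and P5.


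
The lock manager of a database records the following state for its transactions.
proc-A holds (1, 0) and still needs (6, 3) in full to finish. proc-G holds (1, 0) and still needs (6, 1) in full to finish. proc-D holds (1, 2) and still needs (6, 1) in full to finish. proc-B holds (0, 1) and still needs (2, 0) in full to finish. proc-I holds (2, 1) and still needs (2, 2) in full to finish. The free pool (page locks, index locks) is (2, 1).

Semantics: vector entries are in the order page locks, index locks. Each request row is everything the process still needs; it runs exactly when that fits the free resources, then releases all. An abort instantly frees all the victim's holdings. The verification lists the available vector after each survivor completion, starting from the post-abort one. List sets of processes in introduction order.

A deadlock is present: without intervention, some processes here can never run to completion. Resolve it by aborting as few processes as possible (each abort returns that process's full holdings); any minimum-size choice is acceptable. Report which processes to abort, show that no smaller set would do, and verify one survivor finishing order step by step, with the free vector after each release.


Abort proc-A and proc-D.
Key observation: the deadlocked proc-G becomes finishable only because proc-A and proc-D released (2, 2); it completes at step 3 below.
Why nothing smaller works — every single abort fails: proc-A alone leaves proc-G blocked (short on page locks); proc-G alone leaves proc-A blocked (short on page locks); proc-D alone leaves proc-A blocked (short on page locks); proc-B alone leaves proc-A blocked (short on page locks); proc-I alone leaves proc-A blocked (short on page locks).
The survivors complete as proc-B, proc-I, proc-G. Check, step by step (starting from the post-abort pool):
  pool = (4, 3)
  run proc-B (needs (2, 0), free (4, 3)); after release of (0, 1) the pool is (4, 4)
  run proc-I (needs (2, 2), free (4, 4)); after release of (2, 1) the pool is (6, 5)
  run proc-G (needs (6, 1), free (6, 5)); after release of (1, 0) the pool is (7, 5)


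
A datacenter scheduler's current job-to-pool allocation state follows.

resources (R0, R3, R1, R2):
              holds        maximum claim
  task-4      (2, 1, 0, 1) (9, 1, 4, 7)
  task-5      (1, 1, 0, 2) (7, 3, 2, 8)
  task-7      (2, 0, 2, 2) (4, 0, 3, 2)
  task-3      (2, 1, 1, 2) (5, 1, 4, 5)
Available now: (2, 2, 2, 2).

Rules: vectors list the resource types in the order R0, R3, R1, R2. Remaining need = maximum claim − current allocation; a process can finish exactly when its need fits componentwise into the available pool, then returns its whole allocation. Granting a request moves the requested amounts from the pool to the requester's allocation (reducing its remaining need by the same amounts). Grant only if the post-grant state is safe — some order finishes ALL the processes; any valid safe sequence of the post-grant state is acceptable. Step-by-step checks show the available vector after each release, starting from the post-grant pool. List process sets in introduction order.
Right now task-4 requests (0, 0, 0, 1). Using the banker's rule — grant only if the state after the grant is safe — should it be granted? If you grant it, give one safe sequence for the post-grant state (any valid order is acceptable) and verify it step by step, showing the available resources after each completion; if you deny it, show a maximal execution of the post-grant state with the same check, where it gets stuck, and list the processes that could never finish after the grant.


DENY — the pretend-granted state is unsafe.
Key observation: after task-7, task-3 the pool peaks at (6, 3, 5, 5), and each blocked process is short somewhere: task-4 on R0; task-5 on R2.
Pretend the grant happened; the run task-7, task-3 goes as far as possible. Walking it through:
  pool = (2, 2, 2, 1)
  task-7 needs (2, 0, 1, 0) <= (2, 2, 2, 1) -> finishes; pool += (2, 0, 2, 2) = (4, 2, 4, 3)
  task-3 needs (3, 0, 3, 3) <= (4, 2, 4, 3) -> finishes; pool += (2, 1, 1, 2) = (6, 3, 5, 5)
  blocked: task-4 wants (7, 0, 4, 5), pool (6, 3, 5, 5) — not enough R0
  blocked: task-5 wants (6, 2, 2, 6), pool (6, 3, 5, 5) — not enough R2
Processes that could never finish after the grant: task-4 and task-5.


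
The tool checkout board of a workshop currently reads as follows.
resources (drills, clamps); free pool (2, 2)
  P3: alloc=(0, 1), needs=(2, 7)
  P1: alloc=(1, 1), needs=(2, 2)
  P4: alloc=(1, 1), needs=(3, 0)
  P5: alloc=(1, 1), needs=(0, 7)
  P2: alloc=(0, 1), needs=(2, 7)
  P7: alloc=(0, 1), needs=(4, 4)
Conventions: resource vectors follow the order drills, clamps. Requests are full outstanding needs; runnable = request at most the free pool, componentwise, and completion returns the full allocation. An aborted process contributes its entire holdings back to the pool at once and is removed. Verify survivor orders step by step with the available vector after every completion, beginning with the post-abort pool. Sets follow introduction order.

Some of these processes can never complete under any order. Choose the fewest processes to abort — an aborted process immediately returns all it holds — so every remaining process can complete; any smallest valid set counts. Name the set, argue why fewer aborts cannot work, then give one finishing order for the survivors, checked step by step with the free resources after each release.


Abort P3 and P5.
Key observation: no ordering could ever have run P2 before the abort of P3 and P5; with (1, 2) back in the pool it fits at step 4.
Minimality, checking each single-abort alternative: P3 alone leaves P5 blocked (short on clamps); P1 alone leaves P3 blocked (short on clamps); P4 alone leaves P3 blocked (short on clamps); P5 alone leaves P3 blocked (short on clamps); P2 alone leaves P3 blocked (short on clamps); P7 alone leaves P3 blocked (short on clamps).
One survivor order: P4, P1, P7, P2. Verifying each step (post-abort pool first):
  pool = (3, 4)
  run P4 (needs (3, 0), free (3, 4)); after release of (1, 1) the pool is (4, 5)
  run P1 (needs (2, 2), free (4, 5)); after release of (1, 1) the pool is (5, 6)
  run P7 (needs (4, 4), free (5, 6)); after release of (0, 1) the pool is (5, 7)
  run P2 (needs (2, 7), free (5, 7)); after release of (0, 1) the pool is (5, 8)


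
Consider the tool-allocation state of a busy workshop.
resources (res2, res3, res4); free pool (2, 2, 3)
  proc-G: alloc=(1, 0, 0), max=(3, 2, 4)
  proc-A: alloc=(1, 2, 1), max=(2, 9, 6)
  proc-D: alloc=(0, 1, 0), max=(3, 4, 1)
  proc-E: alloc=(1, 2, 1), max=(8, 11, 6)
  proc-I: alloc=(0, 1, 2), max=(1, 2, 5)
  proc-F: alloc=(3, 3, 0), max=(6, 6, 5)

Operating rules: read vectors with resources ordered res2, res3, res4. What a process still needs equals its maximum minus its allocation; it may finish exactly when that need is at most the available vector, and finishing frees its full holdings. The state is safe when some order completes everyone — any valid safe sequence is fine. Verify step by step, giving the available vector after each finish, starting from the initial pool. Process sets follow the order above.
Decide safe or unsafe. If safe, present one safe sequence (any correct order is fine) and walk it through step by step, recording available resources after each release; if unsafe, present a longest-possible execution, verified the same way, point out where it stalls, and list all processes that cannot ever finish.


SAFE, for example via the order proc-I, proc-G, proc-D, proc-F, proc-A, proc-E.
Key observation: the first exact fit in this order is proc-I — it needs (1, 1, 3) with (2, 2, 3) free, meeting a requested resource to the last unit.
Verifying each step:
  pool = (2, 2, 3)
  proc-I needs (1, 1, 3) <= (2, 2, 3) -> finishes; pool += (0, 1, 2) = (2, 3, 5)
  proc-G needs (2, 2, 4) <= (2, 3, 5) -> finishes; pool += (1, 0, 0) = (3, 3, 5)
  proc-D needs (3, 3, 1) <= (3, 3, 5) -> finishes; pool += (0, 1, 0) = (3, 4, 5)
  proc-F needs (3, 3, 5) <= (3, 4, 5) -> finishes; pool += (3, 3, 0) = (6, 7, 5)
  proc-A needs (1, 7, 5) <= (6, 7, 5) -> finishes; pool += (1, 2, 1) = (7, 9, 6)
  proc-E needs (7, 9, 5) <= (7, 9, 6) -> finishes; pool += (1, 2, 1) = (8, 11, 7)


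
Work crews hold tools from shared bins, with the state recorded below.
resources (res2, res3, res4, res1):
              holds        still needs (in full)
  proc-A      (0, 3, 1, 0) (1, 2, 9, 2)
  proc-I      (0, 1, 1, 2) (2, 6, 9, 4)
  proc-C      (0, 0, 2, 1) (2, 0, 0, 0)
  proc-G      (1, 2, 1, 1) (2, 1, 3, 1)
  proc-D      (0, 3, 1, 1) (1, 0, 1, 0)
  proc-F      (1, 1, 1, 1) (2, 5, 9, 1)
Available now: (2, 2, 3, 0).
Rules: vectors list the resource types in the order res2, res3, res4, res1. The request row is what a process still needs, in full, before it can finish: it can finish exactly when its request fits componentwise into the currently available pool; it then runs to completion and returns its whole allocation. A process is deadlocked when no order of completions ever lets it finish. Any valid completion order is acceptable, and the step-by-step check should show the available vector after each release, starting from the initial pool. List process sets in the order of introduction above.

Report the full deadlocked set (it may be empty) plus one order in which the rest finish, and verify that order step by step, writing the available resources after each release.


The deadlocked set is proc-A, proc-I and proc-F.
Key observation: even finishing proc-C, proc-D, proc-G leaves just (3, 7, 7, 3) free — too little res4 for any of the remaining processes.
One completion order for the rest: proc-C, proc-D, proc-G. Walking it through:
  pool = (2, 2, 3, 0)
  proc-C needs (2, 0, 0, 0) <= (2, 2, 3, 0) -> finishes; pool += (0, 0, 2, 1) = (2, 2, 5, 1)
  proc-D needs (1, 0, 1, 0) <= (2, 2, 5, 1) -> finishes; pool += (0, 3, 1, 1) = (2, 5, 6, 2)
  proc-G needs (2, 1, 3, 1) <= (2, 5, 6, 2) -> finishes; pool += (1, 2, 1, 1) = (3, 7, 7, 3)
None of the blocked processes ever fits:
  proc-A still needs (1, 2, 9, 2) but only (3, 7, 7, 3) is free — short on res4
  proc-I still needs (2, 6, 9, 4) but only (3, 7, 7, 3) is free — short on res4 and res1
  proc-F still needs (2, 5, 9, 1) but only (3, 7, 7, 3) is free — short on res4


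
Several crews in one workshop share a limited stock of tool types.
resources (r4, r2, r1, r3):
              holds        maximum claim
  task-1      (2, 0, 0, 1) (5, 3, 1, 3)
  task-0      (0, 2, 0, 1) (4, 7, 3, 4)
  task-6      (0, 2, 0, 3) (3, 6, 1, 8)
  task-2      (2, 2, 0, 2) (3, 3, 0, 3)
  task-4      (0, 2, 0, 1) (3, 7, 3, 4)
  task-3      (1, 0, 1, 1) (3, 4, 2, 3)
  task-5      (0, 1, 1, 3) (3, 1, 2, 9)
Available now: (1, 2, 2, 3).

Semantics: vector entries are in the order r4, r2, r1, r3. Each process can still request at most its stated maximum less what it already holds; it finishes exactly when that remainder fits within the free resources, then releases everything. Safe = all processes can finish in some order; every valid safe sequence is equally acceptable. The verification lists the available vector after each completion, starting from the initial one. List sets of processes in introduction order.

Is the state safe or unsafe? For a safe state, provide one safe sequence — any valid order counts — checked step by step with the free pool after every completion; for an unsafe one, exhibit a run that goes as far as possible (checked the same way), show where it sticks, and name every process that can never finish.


The state is SAFE; one workable sequence: task-2, task-6, task-3, task-1, task-5, task-0, task-4.
Key observation: the first exact fit in this order is task-2 — it needs (1, 1, 0, 1) with (1, 2, 2, 3) free, meeting a requested resource to the last unit.
Step-by-step check:
  pool = (1, 2, 2, 3)
  run task-2 (needs (1, 1, 0, 1), free (1, 2, 2, 3)); after release of (2, 2, 0, 2) the pool is (3, 4, 2, 5)
  run task-6 (needs (3, 4, 1, 5), free (3, 4, 2, 5)); after release of (0, 2, 0, 3) the pool is (3, 6, 2, 8)
  run task-3 (needs (2, 4, 1, 2), free (3, 6, 2, 8)); after release of (1, 0, 1, 1) the pool is (4, 6, 3, 9)
  run task-1 (needs (3, 3, 1, 2), free (4, 6, 3, 9)); after release of (2, 0, 0, 1) the pool is (6, 6, 3, 10)
  run task-5 (needs (3, 0, 1, 6), free (6, 6, 3, 10)); after release of (0, 1, 1, 3) the pool is (6, 7, 4, 13)
  run task-0 (needs (4, 5, 3, 3), free (6, 7, 4, 13)); after release of (0, 2, 0, 1) the pool is (6, 9, 4, 14)
  run task-4 (needs (3, 5, 3, 3), free (6, 9, 4, 14)); after release of (0, 2, 0, 1) the pool is (6, 11, 4, 15)


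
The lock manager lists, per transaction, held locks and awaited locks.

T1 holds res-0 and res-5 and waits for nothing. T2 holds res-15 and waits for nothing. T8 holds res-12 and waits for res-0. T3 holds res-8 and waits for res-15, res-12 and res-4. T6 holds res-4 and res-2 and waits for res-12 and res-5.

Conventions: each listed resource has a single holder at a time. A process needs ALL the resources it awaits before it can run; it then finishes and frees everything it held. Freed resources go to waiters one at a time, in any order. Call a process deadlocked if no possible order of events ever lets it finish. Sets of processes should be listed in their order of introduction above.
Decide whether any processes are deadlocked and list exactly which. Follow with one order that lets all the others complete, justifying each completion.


Nothing here is deadlocked.
Key observation: the waits form no ring: some process can always run, and its releases unblock the others one by one.
The rest can finish in the order T1, T8, T2, T6, T3.
Walking it through:
  T1 waits on nothing -> runs at once and releases res-0 and res-5
  T8: everything it awaited (res-0) is free; runs, freeing res-12
  T2 waits on nothing -> runs at once and releases res-15
  T6: everything it awaited (res-12 and res-5) is free; runs, freeing res-4 and res-2
  T3: everything it awaited (res-15, res-12 and res-4) is free; runs, freeing res-8


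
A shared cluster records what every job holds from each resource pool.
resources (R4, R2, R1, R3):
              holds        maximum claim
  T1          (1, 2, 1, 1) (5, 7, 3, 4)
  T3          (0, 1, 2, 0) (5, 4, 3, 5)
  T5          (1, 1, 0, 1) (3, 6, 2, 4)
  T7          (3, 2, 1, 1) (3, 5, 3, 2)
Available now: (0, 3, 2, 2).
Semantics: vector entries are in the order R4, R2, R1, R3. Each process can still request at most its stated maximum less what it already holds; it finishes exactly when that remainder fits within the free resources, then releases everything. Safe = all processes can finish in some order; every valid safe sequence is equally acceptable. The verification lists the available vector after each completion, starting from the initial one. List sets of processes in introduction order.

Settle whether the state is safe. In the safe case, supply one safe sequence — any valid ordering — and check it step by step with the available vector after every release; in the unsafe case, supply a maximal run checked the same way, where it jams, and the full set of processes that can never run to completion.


SAFE, for example via the order T7, T5, T1, T3.
Key observation: reading the order forward, T7 is the first process whose need (0, 3, 2, 1) meets the free pool (0, 3, 2, 2) exactly on a resource it requests.
Check, step by step:
  pool = (0, 3, 2, 2)
  run T7 (needs (0, 3, 2, 1), free (0, 3, 2, 2)); after release of (3, 2, 1, 1) the pool is (3, 5, 3, 3)
  run T5 (needs (2, 5, 2, 3), free (3, 5, 3, 3)); after release of (1, 1, 0, 1) the pool is (4, 6, 3, 4)
  run T1 (needs (4, 5, 2, 3), free (4, 6, 3, 4)); after release of (1, 2, 1, 1) the pool is (5, 8, 4, 5)
  run T3 (needs (5, 3, 1, 5), free (5, 8, 4, 5)); after release of (0, 1, 2, 0) the pool is (5, 9, 6, 5)


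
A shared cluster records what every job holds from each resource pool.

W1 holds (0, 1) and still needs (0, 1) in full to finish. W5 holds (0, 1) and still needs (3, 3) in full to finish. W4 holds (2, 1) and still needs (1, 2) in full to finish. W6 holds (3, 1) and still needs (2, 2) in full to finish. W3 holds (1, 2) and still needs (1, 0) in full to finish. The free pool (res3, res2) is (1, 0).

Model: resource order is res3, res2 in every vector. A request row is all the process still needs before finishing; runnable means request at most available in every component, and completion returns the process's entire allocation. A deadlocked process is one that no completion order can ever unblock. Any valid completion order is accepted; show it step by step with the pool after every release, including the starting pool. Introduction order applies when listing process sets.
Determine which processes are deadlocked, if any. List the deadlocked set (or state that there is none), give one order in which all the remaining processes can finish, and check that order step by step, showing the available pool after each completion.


Nothing here is deadlocked.
Key observation: starting with W3, each completion frees enough for the next — no one is permanently blocked.
The rest can finish in the order W3, W4, W5, W1, W6. Check, step by step:
  pool = (1, 0)
  W3 needs (1, 0) <= (1, 0) -> finishes; pool += (1, 2) = (2, 2)
  W4 needs (1, 2) <= (2, 2) -> finishes; pool += (2, 1) = (4, 3)
  W5 needs (3, 3) <= (4, 3) -> finishes; pool += (0, 1) = (4, 4)
  W1 needs (0, 1) <= (4, 4) -> finishes; pool += (0, 1) = (4, 5)
  W6 needs (2, 2) <= (4, 5) -> finishes; pool += (3, 1) = (7, 6)


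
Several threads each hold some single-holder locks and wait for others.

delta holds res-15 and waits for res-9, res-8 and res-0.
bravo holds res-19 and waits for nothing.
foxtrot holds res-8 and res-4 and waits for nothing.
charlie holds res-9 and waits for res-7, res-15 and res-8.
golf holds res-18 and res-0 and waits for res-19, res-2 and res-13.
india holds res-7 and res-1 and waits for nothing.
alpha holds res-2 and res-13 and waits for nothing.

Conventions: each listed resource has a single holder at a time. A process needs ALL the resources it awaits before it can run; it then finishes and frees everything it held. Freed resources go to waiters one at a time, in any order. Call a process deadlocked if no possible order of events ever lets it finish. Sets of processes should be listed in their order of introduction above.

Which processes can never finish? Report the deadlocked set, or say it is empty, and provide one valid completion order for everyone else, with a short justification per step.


Deadlocked: delta and charlie.
Key observation: nobody on the ring delta -> charlie -> delta can start until another member finishes, which never happens; no other process is dragged down with it.
The rest can finish in the order india, alpha, foxtrot, bravo, golf.
Check, step by step:
  india waits on nothing -> runs at once and releases res-7 and res-1
  alpha waits on nothing -> runs at once and releases res-2 and res-13
  foxtrot waits on nothing -> runs at once and releases res-8 and res-4
  bravo waits on nothing -> runs at once and releases res-19
  golf waits on res-19, res-2 and res-13 — all released -> runs and releases res-18 and res-0


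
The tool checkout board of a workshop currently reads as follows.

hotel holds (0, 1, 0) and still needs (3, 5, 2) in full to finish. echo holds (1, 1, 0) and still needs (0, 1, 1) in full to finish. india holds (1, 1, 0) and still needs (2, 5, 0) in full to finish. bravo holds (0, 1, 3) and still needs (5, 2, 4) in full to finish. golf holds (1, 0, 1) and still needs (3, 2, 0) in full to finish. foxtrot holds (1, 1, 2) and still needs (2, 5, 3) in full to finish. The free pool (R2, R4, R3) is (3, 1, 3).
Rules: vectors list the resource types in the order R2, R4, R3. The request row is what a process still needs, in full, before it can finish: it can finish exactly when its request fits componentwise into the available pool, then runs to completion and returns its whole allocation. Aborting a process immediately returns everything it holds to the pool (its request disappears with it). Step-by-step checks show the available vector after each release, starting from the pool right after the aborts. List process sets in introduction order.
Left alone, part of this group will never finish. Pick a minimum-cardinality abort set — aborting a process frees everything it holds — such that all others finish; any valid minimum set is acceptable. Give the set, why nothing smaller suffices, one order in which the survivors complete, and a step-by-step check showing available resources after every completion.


The answer: abort hotel and india.
Key observation: the returned (1, 2, 0) from hotel and india is what brings foxtrot — unrunnable before, under any order — into play at step 4.
No one abort is enough; case by case: hotel alone leaves india blocked (short on R4); echo alone leaves hotel blocked (short on R4); india alone leaves hotel blocked (short on R4); bravo alone leaves hotel blocked (short on R4); golf alone leaves hotel blocked (short on R4); foxtrot alone leaves hotel blocked (short on R4).
The survivors complete as echo, golf, bravo, foxtrot. Step-by-step check (starting from the post-abort pool):
  pool = (4, 3, 3)
  run echo (needs (0, 1, 1), free (4, 3, 3)); after release of (1, 1, 0) the pool is (5, 4, 3)
  run golf (needs (3, 2, 0), free (5, 4, 3)); after release of (1, 0, 1) the pool is (6, 4, 4)
  run bravo (needs (5, 2, 4), free (6, 4, 4)); after release of (0, 1, 3) the pool is (6, 5, 7)
  run foxtrot (needs (2, 5, 3), free (6, 5, 7)); after release of (1, 1, 2) the pool is (7, 6, 9)


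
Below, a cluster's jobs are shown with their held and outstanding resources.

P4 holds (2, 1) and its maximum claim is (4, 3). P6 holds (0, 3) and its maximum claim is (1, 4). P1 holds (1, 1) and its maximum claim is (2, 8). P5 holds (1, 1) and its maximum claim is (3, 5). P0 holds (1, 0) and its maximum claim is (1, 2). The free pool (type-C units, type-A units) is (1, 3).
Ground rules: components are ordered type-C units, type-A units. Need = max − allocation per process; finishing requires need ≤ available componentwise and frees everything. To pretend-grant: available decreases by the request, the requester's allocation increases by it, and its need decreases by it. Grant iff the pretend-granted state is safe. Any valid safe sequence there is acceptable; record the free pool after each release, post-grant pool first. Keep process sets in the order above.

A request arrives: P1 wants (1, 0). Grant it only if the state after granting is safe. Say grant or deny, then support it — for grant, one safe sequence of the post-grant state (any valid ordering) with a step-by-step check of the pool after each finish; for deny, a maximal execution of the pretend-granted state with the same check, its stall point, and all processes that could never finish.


DENY. Granting would leave the state unsafe.
Key observation: after P0, P6 the pool peaks at (1, 6), and each blocked process is short somewhere: P4 on type-C units; P1 on type-A units; P5 on type-C units.
On the post-grant state, P0, P6 is a maximal run — nothing extends it. Check, step by step:
  pool = (0, 3)
  P0 needs (0, 2) <= (0, 3) -> finishes; pool += (1, 0) = (1, 3)
  P6 needs (1, 1) <= (1, 3) -> finishes; pool += (0, 3) = (1, 6)
  P4 cannot run: need (2, 2) vs free (1, 6) (insufficient type-C units)
  P1 cannot run: need (0, 7) vs free (1, 6) (insufficient type-A units)
  P5 cannot run: need (2, 4) vs free (1, 6) (insufficient type-C units)
Had the request been granted, P4, P1 and P5 could never finish.


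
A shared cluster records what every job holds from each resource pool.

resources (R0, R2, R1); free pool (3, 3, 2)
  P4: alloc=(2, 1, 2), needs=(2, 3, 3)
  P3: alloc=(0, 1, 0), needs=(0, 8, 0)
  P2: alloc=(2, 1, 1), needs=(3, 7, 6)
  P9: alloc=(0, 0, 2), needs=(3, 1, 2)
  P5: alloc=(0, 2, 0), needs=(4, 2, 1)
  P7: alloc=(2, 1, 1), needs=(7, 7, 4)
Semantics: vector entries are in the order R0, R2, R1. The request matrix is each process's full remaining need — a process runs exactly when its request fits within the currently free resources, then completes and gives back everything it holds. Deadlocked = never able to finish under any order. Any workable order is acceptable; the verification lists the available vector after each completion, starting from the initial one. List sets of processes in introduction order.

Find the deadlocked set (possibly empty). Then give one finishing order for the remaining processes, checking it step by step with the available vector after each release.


Deadlocked: P3, P2 and P7.
Key observation: even finishing P9, P4, P5 leaves just (5, 6, 6) free — too little R2 for any of the remaining processes.
The rest can finish in the order P9, P4, P5. Check, step by step:
  pool = (3, 3, 2)
  P9: need (3, 1, 2) fits (3, 3, 2); releases (0, 0, 2), pool now (3, 3, 4)
  P4: need (2, 3, 3) fits (3, 3, 4); releases (2, 1, 2), pool now (5, 4, 6)
  P5: need (4, 2, 1) fits (5, 4, 6); releases (0, 2, 0), pool now (5, 6, 6)
The blocked processes can never fit:
  P3 cannot run: need (0, 8, 0) vs free (5, 6, 6) (insufficient R2)
  P2 cannot run: need (3, 7, 6) vs free (5, 6, 6) (insufficient R2)
  P7 cannot run: need (7, 7, 4) vs free (5, 6, 6) (insufficient R0 and R2)


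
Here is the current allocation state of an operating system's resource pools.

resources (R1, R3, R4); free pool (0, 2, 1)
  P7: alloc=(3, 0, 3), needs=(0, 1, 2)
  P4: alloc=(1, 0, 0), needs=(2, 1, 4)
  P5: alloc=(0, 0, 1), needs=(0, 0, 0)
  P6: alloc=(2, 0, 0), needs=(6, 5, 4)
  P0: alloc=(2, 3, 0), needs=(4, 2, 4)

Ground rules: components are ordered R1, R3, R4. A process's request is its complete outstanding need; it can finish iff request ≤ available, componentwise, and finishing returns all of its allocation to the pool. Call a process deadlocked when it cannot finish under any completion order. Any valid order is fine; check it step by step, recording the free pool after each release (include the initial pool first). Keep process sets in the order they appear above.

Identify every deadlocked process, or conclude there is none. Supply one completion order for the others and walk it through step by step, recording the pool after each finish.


Nothing here is deadlocked.
Key observation: P5 fits the free pool immediately, and its release cascades until everyone finishes.
One completion order for the rest: P5, P7, P4, P0, P6. Verifying each step:
  pool = (0, 2, 1)
  run P5 (needs (0, 0, 0), free (0, 2, 1)); after release of (0, 0, 1) the pool is (0, 2, 2)
  run P7 (needs (0, 1, 2), free (0, 2, 2)); after release of (3, 0, 3) the pool is (3, 2, 5)
  run P4 (needs (2, 1, 4), free (3, 2, 5)); after release of (1, 0, 0) the pool is (4, 2, 5)
  run P0 (needs (4, 2, 4), free (4, 2, 5)); after release of (2, 3, 0) the pool is (6, 5, 5)
  run P6 (needs (6, 5, 4), free (6, 5, 5)); after release of (2, 0, 0) the pool is (8, 5, 5)
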